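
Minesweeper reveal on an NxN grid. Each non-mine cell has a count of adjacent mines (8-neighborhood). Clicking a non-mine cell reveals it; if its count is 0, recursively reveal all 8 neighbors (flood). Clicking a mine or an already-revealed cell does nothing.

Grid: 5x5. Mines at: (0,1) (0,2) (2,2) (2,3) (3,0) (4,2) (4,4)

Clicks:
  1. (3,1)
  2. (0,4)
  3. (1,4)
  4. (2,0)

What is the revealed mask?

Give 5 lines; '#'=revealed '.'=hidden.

Click 1 (3,1) count=3: revealed 1 new [(3,1)] -> total=1
Click 2 (0,4) count=0: revealed 4 new [(0,3) (0,4) (1,3) (1,4)] -> total=5
Click 3 (1,4) count=1: revealed 0 new [(none)] -> total=5
Click 4 (2,0) count=1: revealed 1 new [(2,0)] -> total=6

Answer: ...##
...##
#....
.#...
.....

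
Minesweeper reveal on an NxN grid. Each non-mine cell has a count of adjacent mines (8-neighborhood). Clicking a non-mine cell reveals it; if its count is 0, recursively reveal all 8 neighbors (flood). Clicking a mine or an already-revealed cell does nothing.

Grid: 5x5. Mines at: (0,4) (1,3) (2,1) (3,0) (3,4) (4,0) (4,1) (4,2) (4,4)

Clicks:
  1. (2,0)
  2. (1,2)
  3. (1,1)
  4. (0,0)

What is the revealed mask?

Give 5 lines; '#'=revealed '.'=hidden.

Answer: ###..
###..
#....
.....
.....

Derivation:
Click 1 (2,0) count=2: revealed 1 new [(2,0)] -> total=1
Click 2 (1,2) count=2: revealed 1 new [(1,2)] -> total=2
Click 3 (1,1) count=1: revealed 1 new [(1,1)] -> total=3
Click 4 (0,0) count=0: revealed 4 new [(0,0) (0,1) (0,2) (1,0)] -> total=7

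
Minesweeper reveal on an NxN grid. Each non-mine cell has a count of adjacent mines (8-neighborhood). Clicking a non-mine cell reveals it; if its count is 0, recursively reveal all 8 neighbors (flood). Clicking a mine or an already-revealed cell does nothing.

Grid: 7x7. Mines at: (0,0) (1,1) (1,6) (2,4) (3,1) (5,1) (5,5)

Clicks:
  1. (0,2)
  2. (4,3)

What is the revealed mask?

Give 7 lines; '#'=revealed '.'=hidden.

Answer: ..#....
.......
.......
..###..
..###..
..###..
..###..

Derivation:
Click 1 (0,2) count=1: revealed 1 new [(0,2)] -> total=1
Click 2 (4,3) count=0: revealed 12 new [(3,2) (3,3) (3,4) (4,2) (4,3) (4,4) (5,2) (5,3) (5,4) (6,2) (6,3) (6,4)] -> total=13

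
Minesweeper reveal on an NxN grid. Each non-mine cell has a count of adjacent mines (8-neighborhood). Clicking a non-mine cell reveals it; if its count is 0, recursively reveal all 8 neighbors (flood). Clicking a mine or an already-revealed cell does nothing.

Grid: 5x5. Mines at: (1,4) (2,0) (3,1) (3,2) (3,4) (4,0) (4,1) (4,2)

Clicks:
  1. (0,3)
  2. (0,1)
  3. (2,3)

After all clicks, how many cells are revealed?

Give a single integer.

Answer: 11

Derivation:
Click 1 (0,3) count=1: revealed 1 new [(0,3)] -> total=1
Click 2 (0,1) count=0: revealed 10 new [(0,0) (0,1) (0,2) (1,0) (1,1) (1,2) (1,3) (2,1) (2,2) (2,3)] -> total=11
Click 3 (2,3) count=3: revealed 0 new [(none)] -> total=11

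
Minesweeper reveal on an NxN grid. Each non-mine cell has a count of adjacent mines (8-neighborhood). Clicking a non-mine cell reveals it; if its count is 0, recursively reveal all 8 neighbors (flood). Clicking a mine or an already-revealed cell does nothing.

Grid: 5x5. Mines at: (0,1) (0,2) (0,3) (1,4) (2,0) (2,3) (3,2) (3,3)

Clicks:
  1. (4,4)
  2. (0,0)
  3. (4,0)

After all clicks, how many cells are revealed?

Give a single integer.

Click 1 (4,4) count=1: revealed 1 new [(4,4)] -> total=1
Click 2 (0,0) count=1: revealed 1 new [(0,0)] -> total=2
Click 3 (4,0) count=0: revealed 4 new [(3,0) (3,1) (4,0) (4,1)] -> total=6

Answer: 6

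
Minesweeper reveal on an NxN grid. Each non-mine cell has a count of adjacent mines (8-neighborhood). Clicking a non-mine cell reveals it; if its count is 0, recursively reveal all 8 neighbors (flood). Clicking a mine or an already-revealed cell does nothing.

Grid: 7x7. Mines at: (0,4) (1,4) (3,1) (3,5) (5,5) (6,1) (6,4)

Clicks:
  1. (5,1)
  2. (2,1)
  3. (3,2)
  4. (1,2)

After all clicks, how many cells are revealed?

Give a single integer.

Click 1 (5,1) count=1: revealed 1 new [(5,1)] -> total=1
Click 2 (2,1) count=1: revealed 1 new [(2,1)] -> total=2
Click 3 (3,2) count=1: revealed 1 new [(3,2)] -> total=3
Click 4 (1,2) count=0: revealed 11 new [(0,0) (0,1) (0,2) (0,3) (1,0) (1,1) (1,2) (1,3) (2,0) (2,2) (2,3)] -> total=14

Answer: 14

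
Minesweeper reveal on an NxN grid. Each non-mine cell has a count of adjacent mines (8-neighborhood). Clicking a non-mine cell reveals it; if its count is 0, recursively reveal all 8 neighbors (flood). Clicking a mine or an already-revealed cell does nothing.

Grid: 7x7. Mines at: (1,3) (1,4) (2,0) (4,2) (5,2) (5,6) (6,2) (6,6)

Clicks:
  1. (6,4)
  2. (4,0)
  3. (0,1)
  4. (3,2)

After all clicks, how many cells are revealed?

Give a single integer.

Answer: 37

Derivation:
Click 1 (6,4) count=0: revealed 22 new [(0,5) (0,6) (1,5) (1,6) (2,3) (2,4) (2,5) (2,6) (3,3) (3,4) (3,5) (3,6) (4,3) (4,4) (4,5) (4,6) (5,3) (5,4) (5,5) (6,3) (6,4) (6,5)] -> total=22
Click 2 (4,0) count=0: revealed 8 new [(3,0) (3,1) (4,0) (4,1) (5,0) (5,1) (6,0) (6,1)] -> total=30
Click 3 (0,1) count=0: revealed 6 new [(0,0) (0,1) (0,2) (1,0) (1,1) (1,2)] -> total=36
Click 4 (3,2) count=1: revealed 1 new [(3,2)] -> total=37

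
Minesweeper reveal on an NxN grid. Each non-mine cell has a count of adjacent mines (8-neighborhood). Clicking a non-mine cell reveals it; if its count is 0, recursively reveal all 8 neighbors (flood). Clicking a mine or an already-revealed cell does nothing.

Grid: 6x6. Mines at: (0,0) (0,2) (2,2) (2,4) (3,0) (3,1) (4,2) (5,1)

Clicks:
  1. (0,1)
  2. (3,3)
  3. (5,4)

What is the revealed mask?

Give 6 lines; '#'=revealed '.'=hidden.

Click 1 (0,1) count=2: revealed 1 new [(0,1)] -> total=1
Click 2 (3,3) count=3: revealed 1 new [(3,3)] -> total=2
Click 3 (5,4) count=0: revealed 8 new [(3,4) (3,5) (4,3) (4,4) (4,5) (5,3) (5,4) (5,5)] -> total=10

Answer: .#....
......
......
...###
...###
...###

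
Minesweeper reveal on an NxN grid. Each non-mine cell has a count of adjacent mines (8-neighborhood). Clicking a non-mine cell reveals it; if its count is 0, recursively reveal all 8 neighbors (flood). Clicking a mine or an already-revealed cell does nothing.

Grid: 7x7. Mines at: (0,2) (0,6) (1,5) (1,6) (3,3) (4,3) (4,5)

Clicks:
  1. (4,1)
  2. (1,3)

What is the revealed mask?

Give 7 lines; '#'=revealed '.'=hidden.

Click 1 (4,1) count=0: revealed 28 new [(0,0) (0,1) (1,0) (1,1) (1,2) (2,0) (2,1) (2,2) (3,0) (3,1) (3,2) (4,0) (4,1) (4,2) (5,0) (5,1) (5,2) (5,3) (5,4) (5,5) (5,6) (6,0) (6,1) (6,2) (6,3) (6,4) (6,5) (6,6)] -> total=28
Click 2 (1,3) count=1: revealed 1 new [(1,3)] -> total=29

Answer: ##.....
####...
###....
###....
###....
#######
#######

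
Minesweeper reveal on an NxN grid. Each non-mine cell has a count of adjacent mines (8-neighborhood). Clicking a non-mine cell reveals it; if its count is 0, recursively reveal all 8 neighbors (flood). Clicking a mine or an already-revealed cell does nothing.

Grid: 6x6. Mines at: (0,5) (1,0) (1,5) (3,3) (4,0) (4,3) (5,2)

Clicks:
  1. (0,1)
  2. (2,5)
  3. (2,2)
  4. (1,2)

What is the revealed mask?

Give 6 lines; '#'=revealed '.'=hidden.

Click 1 (0,1) count=1: revealed 1 new [(0,1)] -> total=1
Click 2 (2,5) count=1: revealed 1 new [(2,5)] -> total=2
Click 3 (2,2) count=1: revealed 1 new [(2,2)] -> total=3
Click 4 (1,2) count=0: revealed 10 new [(0,2) (0,3) (0,4) (1,1) (1,2) (1,3) (1,4) (2,1) (2,3) (2,4)] -> total=13

Answer: .####.
.####.
.#####
......
......
......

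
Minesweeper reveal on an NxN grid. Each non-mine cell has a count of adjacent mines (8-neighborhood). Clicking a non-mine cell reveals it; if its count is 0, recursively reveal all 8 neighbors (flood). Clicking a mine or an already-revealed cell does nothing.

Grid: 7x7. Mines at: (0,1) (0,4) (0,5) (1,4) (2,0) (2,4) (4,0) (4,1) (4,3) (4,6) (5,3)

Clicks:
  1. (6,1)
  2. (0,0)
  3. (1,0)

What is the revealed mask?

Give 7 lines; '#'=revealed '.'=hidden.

Answer: #......
#......
.......
.......
.......
###....
###....

Derivation:
Click 1 (6,1) count=0: revealed 6 new [(5,0) (5,1) (5,2) (6,0) (6,1) (6,2)] -> total=6
Click 2 (0,0) count=1: revealed 1 new [(0,0)] -> total=7
Click 3 (1,0) count=2: revealed 1 new [(1,0)] -> total=8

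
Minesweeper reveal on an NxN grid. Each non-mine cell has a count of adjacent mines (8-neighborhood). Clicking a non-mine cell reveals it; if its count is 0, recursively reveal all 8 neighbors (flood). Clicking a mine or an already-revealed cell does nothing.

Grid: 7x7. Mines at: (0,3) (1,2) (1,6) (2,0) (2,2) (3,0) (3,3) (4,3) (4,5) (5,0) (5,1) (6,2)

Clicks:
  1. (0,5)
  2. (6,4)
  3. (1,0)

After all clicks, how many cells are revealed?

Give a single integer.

Click 1 (0,5) count=1: revealed 1 new [(0,5)] -> total=1
Click 2 (6,4) count=0: revealed 8 new [(5,3) (5,4) (5,5) (5,6) (6,3) (6,4) (6,5) (6,6)] -> total=9
Click 3 (1,0) count=1: revealed 1 new [(1,0)] -> total=10

Answer: 10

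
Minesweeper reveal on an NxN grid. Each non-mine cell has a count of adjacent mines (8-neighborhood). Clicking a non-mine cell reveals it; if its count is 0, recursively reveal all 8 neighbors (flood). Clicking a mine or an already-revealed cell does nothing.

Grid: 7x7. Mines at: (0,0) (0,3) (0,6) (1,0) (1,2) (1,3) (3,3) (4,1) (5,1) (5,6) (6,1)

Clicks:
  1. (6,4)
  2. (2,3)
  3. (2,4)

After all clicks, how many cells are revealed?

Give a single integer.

Answer: 14

Derivation:
Click 1 (6,4) count=0: revealed 12 new [(4,2) (4,3) (4,4) (4,5) (5,2) (5,3) (5,4) (5,5) (6,2) (6,3) (6,4) (6,5)] -> total=12
Click 2 (2,3) count=3: revealed 1 new [(2,3)] -> total=13
Click 3 (2,4) count=2: revealed 1 new [(2,4)] -> total=14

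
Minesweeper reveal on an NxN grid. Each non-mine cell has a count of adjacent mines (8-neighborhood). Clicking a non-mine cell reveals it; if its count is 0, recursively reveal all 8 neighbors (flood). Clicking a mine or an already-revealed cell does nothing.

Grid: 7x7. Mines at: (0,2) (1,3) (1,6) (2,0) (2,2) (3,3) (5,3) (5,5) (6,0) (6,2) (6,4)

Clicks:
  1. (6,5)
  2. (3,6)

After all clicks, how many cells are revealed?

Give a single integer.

Click 1 (6,5) count=2: revealed 1 new [(6,5)] -> total=1
Click 2 (3,6) count=0: revealed 9 new [(2,4) (2,5) (2,6) (3,4) (3,5) (3,6) (4,4) (4,5) (4,6)] -> total=10

Answer: 10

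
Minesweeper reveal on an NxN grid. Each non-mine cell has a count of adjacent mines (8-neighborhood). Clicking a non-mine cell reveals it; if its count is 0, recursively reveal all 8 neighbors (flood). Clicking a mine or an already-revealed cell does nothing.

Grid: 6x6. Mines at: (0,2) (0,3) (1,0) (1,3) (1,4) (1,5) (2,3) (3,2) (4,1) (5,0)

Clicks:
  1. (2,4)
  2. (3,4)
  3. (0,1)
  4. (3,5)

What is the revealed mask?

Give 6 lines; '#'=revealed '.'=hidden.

Click 1 (2,4) count=4: revealed 1 new [(2,4)] -> total=1
Click 2 (3,4) count=1: revealed 1 new [(3,4)] -> total=2
Click 3 (0,1) count=2: revealed 1 new [(0,1)] -> total=3
Click 4 (3,5) count=0: revealed 11 new [(2,5) (3,3) (3,5) (4,2) (4,3) (4,4) (4,5) (5,2) (5,3) (5,4) (5,5)] -> total=14

Answer: .#....
......
....##
...###
..####
..####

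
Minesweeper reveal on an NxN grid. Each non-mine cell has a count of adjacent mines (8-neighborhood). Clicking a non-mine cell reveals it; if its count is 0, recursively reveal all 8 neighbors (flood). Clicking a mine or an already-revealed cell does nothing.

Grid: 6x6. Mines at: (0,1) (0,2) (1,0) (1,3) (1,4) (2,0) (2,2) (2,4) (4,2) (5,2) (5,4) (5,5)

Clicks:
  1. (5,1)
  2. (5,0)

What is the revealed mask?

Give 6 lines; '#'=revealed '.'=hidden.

Answer: ......
......
......
##....
##....
##....

Derivation:
Click 1 (5,1) count=2: revealed 1 new [(5,1)] -> total=1
Click 2 (5,0) count=0: revealed 5 new [(3,0) (3,1) (4,0) (4,1) (5,0)] -> total=6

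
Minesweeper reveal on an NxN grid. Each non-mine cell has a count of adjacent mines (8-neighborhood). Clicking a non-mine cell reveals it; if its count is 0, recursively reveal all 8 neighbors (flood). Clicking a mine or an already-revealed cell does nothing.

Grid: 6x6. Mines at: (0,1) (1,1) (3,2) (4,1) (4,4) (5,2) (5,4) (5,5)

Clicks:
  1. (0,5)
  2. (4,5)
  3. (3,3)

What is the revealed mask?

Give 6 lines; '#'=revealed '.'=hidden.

Click 1 (0,5) count=0: revealed 15 new [(0,2) (0,3) (0,4) (0,5) (1,2) (1,3) (1,4) (1,5) (2,2) (2,3) (2,4) (2,5) (3,3) (3,4) (3,5)] -> total=15
Click 2 (4,5) count=3: revealed 1 new [(4,5)] -> total=16
Click 3 (3,3) count=2: revealed 0 new [(none)] -> total=16

Answer: ..####
..####
..####
...###
.....#
......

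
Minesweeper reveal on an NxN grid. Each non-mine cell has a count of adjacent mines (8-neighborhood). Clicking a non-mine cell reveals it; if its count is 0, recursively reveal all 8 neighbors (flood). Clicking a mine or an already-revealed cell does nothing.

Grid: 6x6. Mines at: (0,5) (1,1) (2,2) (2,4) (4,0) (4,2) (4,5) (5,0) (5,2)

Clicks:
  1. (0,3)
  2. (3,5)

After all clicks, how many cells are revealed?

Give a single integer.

Click 1 (0,3) count=0: revealed 6 new [(0,2) (0,3) (0,4) (1,2) (1,3) (1,4)] -> total=6
Click 2 (3,5) count=2: revealed 1 new [(3,5)] -> total=7

Answer: 7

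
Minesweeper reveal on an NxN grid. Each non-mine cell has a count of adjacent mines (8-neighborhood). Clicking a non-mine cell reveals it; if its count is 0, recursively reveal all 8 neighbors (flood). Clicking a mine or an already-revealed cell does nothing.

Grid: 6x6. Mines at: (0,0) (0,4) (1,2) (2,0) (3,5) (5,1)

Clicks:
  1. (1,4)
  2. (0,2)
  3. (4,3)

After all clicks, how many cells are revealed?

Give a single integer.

Click 1 (1,4) count=1: revealed 1 new [(1,4)] -> total=1
Click 2 (0,2) count=1: revealed 1 new [(0,2)] -> total=2
Click 3 (4,3) count=0: revealed 17 new [(2,1) (2,2) (2,3) (2,4) (3,1) (3,2) (3,3) (3,4) (4,1) (4,2) (4,3) (4,4) (4,5) (5,2) (5,3) (5,4) (5,5)] -> total=19

Answer: 19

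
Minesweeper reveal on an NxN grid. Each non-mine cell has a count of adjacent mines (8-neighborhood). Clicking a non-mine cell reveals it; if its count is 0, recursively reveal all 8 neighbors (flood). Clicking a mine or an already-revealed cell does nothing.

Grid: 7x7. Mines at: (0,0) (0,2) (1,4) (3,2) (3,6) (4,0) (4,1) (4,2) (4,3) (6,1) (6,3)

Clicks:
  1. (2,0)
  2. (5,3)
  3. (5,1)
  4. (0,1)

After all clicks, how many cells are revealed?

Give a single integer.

Click 1 (2,0) count=0: revealed 6 new [(1,0) (1,1) (2,0) (2,1) (3,0) (3,1)] -> total=6
Click 2 (5,3) count=3: revealed 1 new [(5,3)] -> total=7
Click 3 (5,1) count=4: revealed 1 new [(5,1)] -> total=8
Click 4 (0,1) count=2: revealed 1 new [(0,1)] -> total=9

Answer: 9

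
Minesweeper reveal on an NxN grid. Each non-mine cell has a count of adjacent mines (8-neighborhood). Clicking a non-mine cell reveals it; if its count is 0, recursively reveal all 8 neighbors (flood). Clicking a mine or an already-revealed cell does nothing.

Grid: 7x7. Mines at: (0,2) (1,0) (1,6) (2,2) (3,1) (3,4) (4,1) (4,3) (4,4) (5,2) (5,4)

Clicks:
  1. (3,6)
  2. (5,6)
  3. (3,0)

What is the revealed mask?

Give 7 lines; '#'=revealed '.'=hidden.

Answer: .......
.......
.....##
#....##
.....##
.....##
.....##

Derivation:
Click 1 (3,6) count=0: revealed 10 new [(2,5) (2,6) (3,5) (3,6) (4,5) (4,6) (5,5) (5,6) (6,5) (6,6)] -> total=10
Click 2 (5,6) count=0: revealed 0 new [(none)] -> total=10
Click 3 (3,0) count=2: revealed 1 new [(3,0)] -> total=11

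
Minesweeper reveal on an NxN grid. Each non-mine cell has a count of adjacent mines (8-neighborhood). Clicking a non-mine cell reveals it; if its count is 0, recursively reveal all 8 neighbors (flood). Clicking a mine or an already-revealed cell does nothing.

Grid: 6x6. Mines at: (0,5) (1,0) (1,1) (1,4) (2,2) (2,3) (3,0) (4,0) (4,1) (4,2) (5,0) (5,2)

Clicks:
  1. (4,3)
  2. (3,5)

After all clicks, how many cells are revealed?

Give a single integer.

Answer: 11

Derivation:
Click 1 (4,3) count=2: revealed 1 new [(4,3)] -> total=1
Click 2 (3,5) count=0: revealed 10 new [(2,4) (2,5) (3,3) (3,4) (3,5) (4,4) (4,5) (5,3) (5,4) (5,5)] -> total=11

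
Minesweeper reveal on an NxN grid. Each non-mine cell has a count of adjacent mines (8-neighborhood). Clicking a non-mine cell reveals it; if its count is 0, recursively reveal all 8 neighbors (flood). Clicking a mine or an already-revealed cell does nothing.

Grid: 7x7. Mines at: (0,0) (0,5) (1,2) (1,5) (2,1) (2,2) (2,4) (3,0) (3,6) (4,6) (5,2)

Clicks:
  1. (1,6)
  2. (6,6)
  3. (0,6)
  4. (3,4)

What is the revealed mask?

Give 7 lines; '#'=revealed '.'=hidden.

Answer: ......#
......#
.......
...###.
...###.
...####
...####

Derivation:
Click 1 (1,6) count=2: revealed 1 new [(1,6)] -> total=1
Click 2 (6,6) count=0: revealed 14 new [(3,3) (3,4) (3,5) (4,3) (4,4) (4,5) (5,3) (5,4) (5,5) (5,6) (6,3) (6,4) (6,5) (6,6)] -> total=15
Click 3 (0,6) count=2: revealed 1 new [(0,6)] -> total=16
Click 4 (3,4) count=1: revealed 0 new [(none)] -> total=16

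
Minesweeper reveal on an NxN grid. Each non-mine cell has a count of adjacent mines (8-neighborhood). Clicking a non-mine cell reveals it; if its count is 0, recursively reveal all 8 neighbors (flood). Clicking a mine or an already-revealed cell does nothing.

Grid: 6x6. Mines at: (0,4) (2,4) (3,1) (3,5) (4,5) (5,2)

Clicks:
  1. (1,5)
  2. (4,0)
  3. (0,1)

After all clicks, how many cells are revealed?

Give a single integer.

Answer: 14

Derivation:
Click 1 (1,5) count=2: revealed 1 new [(1,5)] -> total=1
Click 2 (4,0) count=1: revealed 1 new [(4,0)] -> total=2
Click 3 (0,1) count=0: revealed 12 new [(0,0) (0,1) (0,2) (0,3) (1,0) (1,1) (1,2) (1,3) (2,0) (2,1) (2,2) (2,3)] -> total=14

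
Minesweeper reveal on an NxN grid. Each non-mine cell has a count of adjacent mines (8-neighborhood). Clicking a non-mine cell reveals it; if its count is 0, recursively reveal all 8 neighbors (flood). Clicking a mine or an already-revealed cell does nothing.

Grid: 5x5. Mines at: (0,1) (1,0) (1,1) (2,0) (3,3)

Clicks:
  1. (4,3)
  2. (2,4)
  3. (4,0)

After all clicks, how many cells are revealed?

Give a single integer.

Click 1 (4,3) count=1: revealed 1 new [(4,3)] -> total=1
Click 2 (2,4) count=1: revealed 1 new [(2,4)] -> total=2
Click 3 (4,0) count=0: revealed 6 new [(3,0) (3,1) (3,2) (4,0) (4,1) (4,2)] -> total=8

Answer: 8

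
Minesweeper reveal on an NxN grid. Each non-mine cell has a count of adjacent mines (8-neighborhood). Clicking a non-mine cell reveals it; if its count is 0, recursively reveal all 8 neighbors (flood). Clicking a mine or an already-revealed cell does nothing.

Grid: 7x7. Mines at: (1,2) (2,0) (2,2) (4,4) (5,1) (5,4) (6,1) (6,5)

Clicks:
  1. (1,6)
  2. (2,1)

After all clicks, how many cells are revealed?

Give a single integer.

Click 1 (1,6) count=0: revealed 20 new [(0,3) (0,4) (0,5) (0,6) (1,3) (1,4) (1,5) (1,6) (2,3) (2,4) (2,5) (2,6) (3,3) (3,4) (3,5) (3,6) (4,5) (4,6) (5,5) (5,6)] -> total=20
Click 2 (2,1) count=3: revealed 1 new [(2,1)] -> total=21

Answer: 21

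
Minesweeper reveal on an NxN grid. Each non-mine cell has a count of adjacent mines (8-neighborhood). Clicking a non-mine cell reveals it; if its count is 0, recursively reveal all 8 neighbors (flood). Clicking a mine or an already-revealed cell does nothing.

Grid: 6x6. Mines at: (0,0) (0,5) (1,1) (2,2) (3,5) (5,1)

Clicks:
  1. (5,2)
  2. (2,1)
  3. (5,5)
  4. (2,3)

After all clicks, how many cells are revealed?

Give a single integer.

Click 1 (5,2) count=1: revealed 1 new [(5,2)] -> total=1
Click 2 (2,1) count=2: revealed 1 new [(2,1)] -> total=2
Click 3 (5,5) count=0: revealed 10 new [(3,2) (3,3) (3,4) (4,2) (4,3) (4,4) (4,5) (5,3) (5,4) (5,5)] -> total=12
Click 4 (2,3) count=1: revealed 1 new [(2,3)] -> total=13

Answer: 13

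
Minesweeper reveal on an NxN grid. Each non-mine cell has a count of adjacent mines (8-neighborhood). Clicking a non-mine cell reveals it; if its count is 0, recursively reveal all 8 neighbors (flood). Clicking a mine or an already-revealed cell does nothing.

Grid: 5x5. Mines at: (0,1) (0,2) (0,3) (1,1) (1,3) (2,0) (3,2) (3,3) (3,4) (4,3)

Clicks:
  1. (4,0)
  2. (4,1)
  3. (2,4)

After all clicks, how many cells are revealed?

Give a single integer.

Answer: 5

Derivation:
Click 1 (4,0) count=0: revealed 4 new [(3,0) (3,1) (4,0) (4,1)] -> total=4
Click 2 (4,1) count=1: revealed 0 new [(none)] -> total=4
Click 3 (2,4) count=3: revealed 1 new [(2,4)] -> total=5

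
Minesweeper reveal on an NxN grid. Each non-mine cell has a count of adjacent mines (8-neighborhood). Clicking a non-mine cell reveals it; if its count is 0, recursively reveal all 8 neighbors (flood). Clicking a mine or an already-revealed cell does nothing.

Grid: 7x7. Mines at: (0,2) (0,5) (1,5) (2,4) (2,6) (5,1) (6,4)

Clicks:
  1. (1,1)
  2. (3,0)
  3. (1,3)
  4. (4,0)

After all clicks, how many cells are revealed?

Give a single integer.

Click 1 (1,1) count=1: revealed 1 new [(1,1)] -> total=1
Click 2 (3,0) count=0: revealed 30 new [(0,0) (0,1) (1,0) (1,2) (1,3) (2,0) (2,1) (2,2) (2,3) (3,0) (3,1) (3,2) (3,3) (3,4) (3,5) (3,6) (4,0) (4,1) (4,2) (4,3) (4,4) (4,5) (4,6) (5,2) (5,3) (5,4) (5,5) (5,6) (6,5) (6,6)] -> total=31
Click 3 (1,3) count=2: revealed 0 new [(none)] -> total=31
Click 4 (4,0) count=1: revealed 0 new [(none)] -> total=31

Answer: 31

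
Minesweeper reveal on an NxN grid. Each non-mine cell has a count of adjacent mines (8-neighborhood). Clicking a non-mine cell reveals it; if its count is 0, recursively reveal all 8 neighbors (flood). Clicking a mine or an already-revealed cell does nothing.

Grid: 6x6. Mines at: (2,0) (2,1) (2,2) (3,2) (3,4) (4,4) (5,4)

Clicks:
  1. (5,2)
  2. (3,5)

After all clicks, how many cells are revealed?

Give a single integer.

Answer: 11

Derivation:
Click 1 (5,2) count=0: revealed 10 new [(3,0) (3,1) (4,0) (4,1) (4,2) (4,3) (5,0) (5,1) (5,2) (5,3)] -> total=10
Click 2 (3,5) count=2: revealed 1 new [(3,5)] -> total=11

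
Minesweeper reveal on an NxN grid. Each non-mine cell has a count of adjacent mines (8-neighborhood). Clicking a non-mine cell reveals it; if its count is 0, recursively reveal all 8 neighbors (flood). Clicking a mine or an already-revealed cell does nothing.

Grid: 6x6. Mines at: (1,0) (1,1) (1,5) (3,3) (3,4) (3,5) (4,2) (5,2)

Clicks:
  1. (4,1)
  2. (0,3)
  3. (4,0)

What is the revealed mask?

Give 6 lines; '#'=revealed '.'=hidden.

Click 1 (4,1) count=2: revealed 1 new [(4,1)] -> total=1
Click 2 (0,3) count=0: revealed 9 new [(0,2) (0,3) (0,4) (1,2) (1,3) (1,4) (2,2) (2,3) (2,4)] -> total=10
Click 3 (4,0) count=0: revealed 7 new [(2,0) (2,1) (3,0) (3,1) (4,0) (5,0) (5,1)] -> total=17

Answer: ..###.
..###.
#####.
##....
##....
##....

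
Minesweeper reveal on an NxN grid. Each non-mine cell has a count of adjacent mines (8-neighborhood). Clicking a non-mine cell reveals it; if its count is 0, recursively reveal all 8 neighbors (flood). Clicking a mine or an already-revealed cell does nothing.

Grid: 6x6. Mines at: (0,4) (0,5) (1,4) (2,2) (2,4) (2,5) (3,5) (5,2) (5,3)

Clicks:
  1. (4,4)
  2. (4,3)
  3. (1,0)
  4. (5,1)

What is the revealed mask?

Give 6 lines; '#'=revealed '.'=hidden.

Answer: ####..
####..
##....
##....
##.##.
##....

Derivation:
Click 1 (4,4) count=2: revealed 1 new [(4,4)] -> total=1
Click 2 (4,3) count=2: revealed 1 new [(4,3)] -> total=2
Click 3 (1,0) count=0: revealed 16 new [(0,0) (0,1) (0,2) (0,3) (1,0) (1,1) (1,2) (1,3) (2,0) (2,1) (3,0) (3,1) (4,0) (4,1) (5,0) (5,1)] -> total=18
Click 4 (5,1) count=1: revealed 0 new [(none)] -> total=18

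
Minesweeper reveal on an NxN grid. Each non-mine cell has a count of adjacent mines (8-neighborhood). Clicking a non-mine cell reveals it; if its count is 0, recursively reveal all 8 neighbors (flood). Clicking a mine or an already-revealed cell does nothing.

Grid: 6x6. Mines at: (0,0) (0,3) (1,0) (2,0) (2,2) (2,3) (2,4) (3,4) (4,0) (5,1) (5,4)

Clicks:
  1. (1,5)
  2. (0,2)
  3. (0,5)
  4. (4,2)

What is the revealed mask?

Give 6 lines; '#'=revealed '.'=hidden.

Click 1 (1,5) count=1: revealed 1 new [(1,5)] -> total=1
Click 2 (0,2) count=1: revealed 1 new [(0,2)] -> total=2
Click 3 (0,5) count=0: revealed 3 new [(0,4) (0,5) (1,4)] -> total=5
Click 4 (4,2) count=1: revealed 1 new [(4,2)] -> total=6

Answer: ..#.##
....##
......
......
..#...
......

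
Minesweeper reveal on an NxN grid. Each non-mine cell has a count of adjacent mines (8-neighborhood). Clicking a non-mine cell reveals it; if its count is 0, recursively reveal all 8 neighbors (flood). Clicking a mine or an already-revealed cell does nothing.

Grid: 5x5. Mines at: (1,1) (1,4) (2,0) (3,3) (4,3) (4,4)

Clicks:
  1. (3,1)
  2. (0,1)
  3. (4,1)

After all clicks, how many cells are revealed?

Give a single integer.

Answer: 7

Derivation:
Click 1 (3,1) count=1: revealed 1 new [(3,1)] -> total=1
Click 2 (0,1) count=1: revealed 1 new [(0,1)] -> total=2
Click 3 (4,1) count=0: revealed 5 new [(3,0) (3,2) (4,0) (4,1) (4,2)] -> total=7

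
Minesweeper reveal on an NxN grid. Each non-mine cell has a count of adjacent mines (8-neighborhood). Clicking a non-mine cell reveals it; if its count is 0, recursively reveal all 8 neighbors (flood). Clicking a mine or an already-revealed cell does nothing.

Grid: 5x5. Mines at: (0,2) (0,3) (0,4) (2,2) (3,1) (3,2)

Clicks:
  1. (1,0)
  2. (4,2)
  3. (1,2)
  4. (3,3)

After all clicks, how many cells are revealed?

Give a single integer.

Click 1 (1,0) count=0: revealed 6 new [(0,0) (0,1) (1,0) (1,1) (2,0) (2,1)] -> total=6
Click 2 (4,2) count=2: revealed 1 new [(4,2)] -> total=7
Click 3 (1,2) count=3: revealed 1 new [(1,2)] -> total=8
Click 4 (3,3) count=2: revealed 1 new [(3,3)] -> total=9

Answer: 9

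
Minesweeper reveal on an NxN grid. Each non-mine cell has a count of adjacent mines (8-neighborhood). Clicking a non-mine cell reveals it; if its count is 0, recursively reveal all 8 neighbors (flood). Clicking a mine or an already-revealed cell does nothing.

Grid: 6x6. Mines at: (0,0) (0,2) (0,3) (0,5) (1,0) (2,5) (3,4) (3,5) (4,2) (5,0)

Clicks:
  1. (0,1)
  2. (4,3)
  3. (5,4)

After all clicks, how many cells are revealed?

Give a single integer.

Click 1 (0,1) count=3: revealed 1 new [(0,1)] -> total=1
Click 2 (4,3) count=2: revealed 1 new [(4,3)] -> total=2
Click 3 (5,4) count=0: revealed 5 new [(4,4) (4,5) (5,3) (5,4) (5,5)] -> total=7

Answer: 7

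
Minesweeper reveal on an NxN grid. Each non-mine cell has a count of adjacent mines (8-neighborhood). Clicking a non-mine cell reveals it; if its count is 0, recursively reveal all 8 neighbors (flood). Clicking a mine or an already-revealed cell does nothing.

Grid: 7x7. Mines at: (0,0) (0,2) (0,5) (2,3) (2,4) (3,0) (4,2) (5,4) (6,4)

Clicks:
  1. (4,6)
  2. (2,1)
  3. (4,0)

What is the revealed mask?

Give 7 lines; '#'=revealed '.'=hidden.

Answer: .......
.....##
.#...##
.....##
#....##
.....##
.....##

Derivation:
Click 1 (4,6) count=0: revealed 12 new [(1,5) (1,6) (2,5) (2,6) (3,5) (3,6) (4,5) (4,6) (5,5) (5,6) (6,5) (6,6)] -> total=12
Click 2 (2,1) count=1: revealed 1 new [(2,1)] -> total=13
Click 3 (4,0) count=1: revealed 1 new [(4,0)] -> total=14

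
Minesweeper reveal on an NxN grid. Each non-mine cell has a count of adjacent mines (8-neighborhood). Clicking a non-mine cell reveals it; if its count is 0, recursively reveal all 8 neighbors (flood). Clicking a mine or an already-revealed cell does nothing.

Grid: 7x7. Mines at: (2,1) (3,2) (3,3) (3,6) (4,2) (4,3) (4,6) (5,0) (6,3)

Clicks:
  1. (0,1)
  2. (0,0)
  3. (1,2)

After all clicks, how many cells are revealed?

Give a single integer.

Answer: 19

Derivation:
Click 1 (0,1) count=0: revealed 19 new [(0,0) (0,1) (0,2) (0,3) (0,4) (0,5) (0,6) (1,0) (1,1) (1,2) (1,3) (1,4) (1,5) (1,6) (2,2) (2,3) (2,4) (2,5) (2,6)] -> total=19
Click 2 (0,0) count=0: revealed 0 new [(none)] -> total=19
Click 3 (1,2) count=1: revealed 0 new [(none)] -> total=19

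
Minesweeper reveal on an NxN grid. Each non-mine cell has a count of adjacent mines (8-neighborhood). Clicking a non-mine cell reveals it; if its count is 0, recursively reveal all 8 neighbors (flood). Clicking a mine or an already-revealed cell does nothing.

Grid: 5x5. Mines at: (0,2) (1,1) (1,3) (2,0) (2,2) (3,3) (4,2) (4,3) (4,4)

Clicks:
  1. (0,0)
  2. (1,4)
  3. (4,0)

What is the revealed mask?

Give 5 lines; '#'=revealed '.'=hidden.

Answer: #....
....#
.....
##...
##...

Derivation:
Click 1 (0,0) count=1: revealed 1 new [(0,0)] -> total=1
Click 2 (1,4) count=1: revealed 1 new [(1,4)] -> total=2
Click 3 (4,0) count=0: revealed 4 new [(3,0) (3,1) (4,0) (4,1)] -> total=6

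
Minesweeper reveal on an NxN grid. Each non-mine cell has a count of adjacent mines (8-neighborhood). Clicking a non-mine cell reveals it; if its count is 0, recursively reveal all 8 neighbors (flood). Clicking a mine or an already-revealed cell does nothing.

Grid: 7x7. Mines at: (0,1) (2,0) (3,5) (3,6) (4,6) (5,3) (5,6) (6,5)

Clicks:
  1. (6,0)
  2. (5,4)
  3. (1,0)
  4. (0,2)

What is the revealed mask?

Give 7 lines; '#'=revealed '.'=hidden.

Click 1 (6,0) count=0: revealed 33 new [(0,2) (0,3) (0,4) (0,5) (0,6) (1,1) (1,2) (1,3) (1,4) (1,5) (1,6) (2,1) (2,2) (2,3) (2,4) (2,5) (2,6) (3,0) (3,1) (3,2) (3,3) (3,4) (4,0) (4,1) (4,2) (4,3) (4,4) (5,0) (5,1) (5,2) (6,0) (6,1) (6,2)] -> total=33
Click 2 (5,4) count=2: revealed 1 new [(5,4)] -> total=34
Click 3 (1,0) count=2: revealed 1 new [(1,0)] -> total=35
Click 4 (0,2) count=1: revealed 0 new [(none)] -> total=35

Answer: ..#####
#######
.######
#####..
#####..
###.#..
###....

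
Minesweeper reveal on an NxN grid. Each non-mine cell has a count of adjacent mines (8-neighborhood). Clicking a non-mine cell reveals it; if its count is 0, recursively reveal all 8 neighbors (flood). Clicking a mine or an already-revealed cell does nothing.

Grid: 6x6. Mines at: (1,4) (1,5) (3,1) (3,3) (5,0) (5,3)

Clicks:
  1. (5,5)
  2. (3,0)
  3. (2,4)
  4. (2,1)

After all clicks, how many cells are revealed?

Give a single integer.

Answer: 10

Derivation:
Click 1 (5,5) count=0: revealed 8 new [(2,4) (2,5) (3,4) (3,5) (4,4) (4,5) (5,4) (5,5)] -> total=8
Click 2 (3,0) count=1: revealed 1 new [(3,0)] -> total=9
Click 3 (2,4) count=3: revealed 0 new [(none)] -> total=9
Click 4 (2,1) count=1: revealed 1 new [(2,1)] -> total=10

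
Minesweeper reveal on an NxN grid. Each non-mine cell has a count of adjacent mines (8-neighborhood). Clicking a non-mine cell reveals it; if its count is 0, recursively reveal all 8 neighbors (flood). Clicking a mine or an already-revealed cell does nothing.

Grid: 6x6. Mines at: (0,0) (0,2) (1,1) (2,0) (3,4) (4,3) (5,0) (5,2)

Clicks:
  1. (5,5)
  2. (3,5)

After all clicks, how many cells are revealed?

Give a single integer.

Answer: 5

Derivation:
Click 1 (5,5) count=0: revealed 4 new [(4,4) (4,5) (5,4) (5,5)] -> total=4
Click 2 (3,5) count=1: revealed 1 new [(3,5)] -> total=5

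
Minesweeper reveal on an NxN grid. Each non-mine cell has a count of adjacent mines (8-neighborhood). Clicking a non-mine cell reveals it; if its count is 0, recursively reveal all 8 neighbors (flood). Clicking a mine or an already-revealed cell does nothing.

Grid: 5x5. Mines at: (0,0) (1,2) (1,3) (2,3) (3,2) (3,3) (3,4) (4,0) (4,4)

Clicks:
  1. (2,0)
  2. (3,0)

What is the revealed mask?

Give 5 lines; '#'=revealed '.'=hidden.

Click 1 (2,0) count=0: revealed 6 new [(1,0) (1,1) (2,0) (2,1) (3,0) (3,1)] -> total=6
Click 2 (3,0) count=1: revealed 0 new [(none)] -> total=6

Answer: .....
##...
##...
##...
.....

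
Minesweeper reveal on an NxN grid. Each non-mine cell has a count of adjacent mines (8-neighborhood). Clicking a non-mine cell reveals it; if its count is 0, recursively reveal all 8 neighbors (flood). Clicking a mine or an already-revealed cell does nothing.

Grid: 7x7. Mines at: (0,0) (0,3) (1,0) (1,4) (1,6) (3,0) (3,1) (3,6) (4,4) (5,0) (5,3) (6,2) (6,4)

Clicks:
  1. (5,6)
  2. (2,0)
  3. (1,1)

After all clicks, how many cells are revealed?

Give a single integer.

Answer: 8

Derivation:
Click 1 (5,6) count=0: revealed 6 new [(4,5) (4,6) (5,5) (5,6) (6,5) (6,6)] -> total=6
Click 2 (2,0) count=3: revealed 1 new [(2,0)] -> total=7
Click 3 (1,1) count=2: revealed 1 new [(1,1)] -> total=8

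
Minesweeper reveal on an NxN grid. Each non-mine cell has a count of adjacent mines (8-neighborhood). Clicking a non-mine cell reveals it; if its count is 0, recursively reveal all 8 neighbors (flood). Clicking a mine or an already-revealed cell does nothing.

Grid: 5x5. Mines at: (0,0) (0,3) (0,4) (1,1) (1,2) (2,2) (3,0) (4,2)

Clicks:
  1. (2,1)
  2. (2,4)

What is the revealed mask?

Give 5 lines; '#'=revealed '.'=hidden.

Click 1 (2,1) count=4: revealed 1 new [(2,1)] -> total=1
Click 2 (2,4) count=0: revealed 8 new [(1,3) (1,4) (2,3) (2,4) (3,3) (3,4) (4,3) (4,4)] -> total=9

Answer: .....
...##
.#.##
...##
...##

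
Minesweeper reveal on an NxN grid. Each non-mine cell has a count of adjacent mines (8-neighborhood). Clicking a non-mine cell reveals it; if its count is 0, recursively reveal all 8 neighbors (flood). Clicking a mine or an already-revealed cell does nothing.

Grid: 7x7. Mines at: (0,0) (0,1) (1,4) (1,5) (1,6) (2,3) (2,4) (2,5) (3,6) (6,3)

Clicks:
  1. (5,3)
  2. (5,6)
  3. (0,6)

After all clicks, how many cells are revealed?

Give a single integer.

Click 1 (5,3) count=1: revealed 1 new [(5,3)] -> total=1
Click 2 (5,6) count=0: revealed 31 new [(1,0) (1,1) (1,2) (2,0) (2,1) (2,2) (3,0) (3,1) (3,2) (3,3) (3,4) (3,5) (4,0) (4,1) (4,2) (4,3) (4,4) (4,5) (4,6) (5,0) (5,1) (5,2) (5,4) (5,5) (5,6) (6,0) (6,1) (6,2) (6,4) (6,5) (6,6)] -> total=32
Click 3 (0,6) count=2: revealed 1 new [(0,6)] -> total=33

Answer: 33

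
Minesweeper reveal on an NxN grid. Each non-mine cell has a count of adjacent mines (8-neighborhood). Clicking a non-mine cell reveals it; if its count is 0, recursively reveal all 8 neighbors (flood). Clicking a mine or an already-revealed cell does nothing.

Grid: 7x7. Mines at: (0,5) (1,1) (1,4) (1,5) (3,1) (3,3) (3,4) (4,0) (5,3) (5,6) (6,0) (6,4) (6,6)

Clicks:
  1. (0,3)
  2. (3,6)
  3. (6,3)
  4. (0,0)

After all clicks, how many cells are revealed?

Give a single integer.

Answer: 9

Derivation:
Click 1 (0,3) count=1: revealed 1 new [(0,3)] -> total=1
Click 2 (3,6) count=0: revealed 6 new [(2,5) (2,6) (3,5) (3,6) (4,5) (4,6)] -> total=7
Click 3 (6,3) count=2: revealed 1 new [(6,3)] -> total=8
Click 4 (0,0) count=1: revealed 1 new [(0,0)] -> total=9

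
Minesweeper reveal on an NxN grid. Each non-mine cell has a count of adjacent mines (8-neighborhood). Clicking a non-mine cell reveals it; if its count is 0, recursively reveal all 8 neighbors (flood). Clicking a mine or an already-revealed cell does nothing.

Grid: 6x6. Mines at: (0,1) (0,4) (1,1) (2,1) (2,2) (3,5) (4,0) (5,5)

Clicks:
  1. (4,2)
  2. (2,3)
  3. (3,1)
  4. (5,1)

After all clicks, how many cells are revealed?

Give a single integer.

Answer: 13

Derivation:
Click 1 (4,2) count=0: revealed 12 new [(3,1) (3,2) (3,3) (3,4) (4,1) (4,2) (4,3) (4,4) (5,1) (5,2) (5,3) (5,4)] -> total=12
Click 2 (2,3) count=1: revealed 1 new [(2,3)] -> total=13
Click 3 (3,1) count=3: revealed 0 new [(none)] -> total=13
Click 4 (5,1) count=1: revealed 0 new [(none)] -> total=13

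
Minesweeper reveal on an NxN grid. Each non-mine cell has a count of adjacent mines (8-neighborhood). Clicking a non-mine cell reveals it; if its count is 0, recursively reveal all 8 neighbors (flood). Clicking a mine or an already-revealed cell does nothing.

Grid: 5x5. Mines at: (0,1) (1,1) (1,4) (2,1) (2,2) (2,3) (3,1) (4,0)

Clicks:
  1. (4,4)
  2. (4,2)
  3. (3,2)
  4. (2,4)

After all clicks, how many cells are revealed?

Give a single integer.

Click 1 (4,4) count=0: revealed 6 new [(3,2) (3,3) (3,4) (4,2) (4,3) (4,4)] -> total=6
Click 2 (4,2) count=1: revealed 0 new [(none)] -> total=6
Click 3 (3,2) count=4: revealed 0 new [(none)] -> total=6
Click 4 (2,4) count=2: revealed 1 new [(2,4)] -> total=7

Answer: 7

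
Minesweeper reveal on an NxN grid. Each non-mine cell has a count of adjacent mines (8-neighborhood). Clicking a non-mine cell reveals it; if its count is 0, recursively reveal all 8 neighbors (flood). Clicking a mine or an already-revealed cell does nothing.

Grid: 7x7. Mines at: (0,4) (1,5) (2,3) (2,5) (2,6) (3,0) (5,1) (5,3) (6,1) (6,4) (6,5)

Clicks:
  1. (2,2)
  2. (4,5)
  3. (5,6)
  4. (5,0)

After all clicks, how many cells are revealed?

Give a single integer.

Answer: 11

Derivation:
Click 1 (2,2) count=1: revealed 1 new [(2,2)] -> total=1
Click 2 (4,5) count=0: revealed 9 new [(3,4) (3,5) (3,6) (4,4) (4,5) (4,6) (5,4) (5,5) (5,6)] -> total=10
Click 3 (5,6) count=1: revealed 0 new [(none)] -> total=10
Click 4 (5,0) count=2: revealed 1 new [(5,0)] -> total=11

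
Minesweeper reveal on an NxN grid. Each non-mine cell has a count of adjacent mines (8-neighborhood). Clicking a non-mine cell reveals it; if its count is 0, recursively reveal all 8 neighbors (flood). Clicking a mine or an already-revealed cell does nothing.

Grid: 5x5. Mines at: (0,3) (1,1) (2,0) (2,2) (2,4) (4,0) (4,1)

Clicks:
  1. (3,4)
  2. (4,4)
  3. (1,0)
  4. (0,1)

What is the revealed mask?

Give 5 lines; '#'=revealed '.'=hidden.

Click 1 (3,4) count=1: revealed 1 new [(3,4)] -> total=1
Click 2 (4,4) count=0: revealed 5 new [(3,2) (3,3) (4,2) (4,3) (4,4)] -> total=6
Click 3 (1,0) count=2: revealed 1 new [(1,0)] -> total=7
Click 4 (0,1) count=1: revealed 1 new [(0,1)] -> total=8

Answer: .#...
#....
.....
..###
..###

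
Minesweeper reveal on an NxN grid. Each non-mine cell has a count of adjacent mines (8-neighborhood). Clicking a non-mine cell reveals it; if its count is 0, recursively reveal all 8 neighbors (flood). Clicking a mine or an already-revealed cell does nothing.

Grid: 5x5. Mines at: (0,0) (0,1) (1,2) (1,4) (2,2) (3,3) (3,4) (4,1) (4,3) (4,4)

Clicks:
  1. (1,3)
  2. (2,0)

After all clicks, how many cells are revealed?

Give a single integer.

Answer: 7

Derivation:
Click 1 (1,3) count=3: revealed 1 new [(1,3)] -> total=1
Click 2 (2,0) count=0: revealed 6 new [(1,0) (1,1) (2,0) (2,1) (3,0) (3,1)] -> total=7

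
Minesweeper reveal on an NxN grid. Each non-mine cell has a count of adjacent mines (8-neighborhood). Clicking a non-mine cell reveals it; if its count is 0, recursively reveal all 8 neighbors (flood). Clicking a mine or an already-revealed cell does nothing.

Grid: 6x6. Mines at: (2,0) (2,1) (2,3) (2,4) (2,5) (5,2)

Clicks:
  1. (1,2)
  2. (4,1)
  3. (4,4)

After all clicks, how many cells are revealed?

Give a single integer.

Click 1 (1,2) count=2: revealed 1 new [(1,2)] -> total=1
Click 2 (4,1) count=1: revealed 1 new [(4,1)] -> total=2
Click 3 (4,4) count=0: revealed 9 new [(3,3) (3,4) (3,5) (4,3) (4,4) (4,5) (5,3) (5,4) (5,5)] -> total=11

Answer: 11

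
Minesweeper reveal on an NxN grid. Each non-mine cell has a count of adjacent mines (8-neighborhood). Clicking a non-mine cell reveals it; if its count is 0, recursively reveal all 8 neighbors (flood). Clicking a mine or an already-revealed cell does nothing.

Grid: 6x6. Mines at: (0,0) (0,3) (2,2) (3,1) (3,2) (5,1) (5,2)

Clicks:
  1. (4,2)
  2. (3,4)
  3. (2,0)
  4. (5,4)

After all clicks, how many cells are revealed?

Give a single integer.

Answer: 19

Derivation:
Click 1 (4,2) count=4: revealed 1 new [(4,2)] -> total=1
Click 2 (3,4) count=0: revealed 17 new [(0,4) (0,5) (1,3) (1,4) (1,5) (2,3) (2,4) (2,5) (3,3) (3,4) (3,5) (4,3) (4,4) (4,5) (5,3) (5,4) (5,5)] -> total=18
Click 3 (2,0) count=1: revealed 1 new [(2,0)] -> total=19
Click 4 (5,4) count=0: revealed 0 new [(none)] -> total=19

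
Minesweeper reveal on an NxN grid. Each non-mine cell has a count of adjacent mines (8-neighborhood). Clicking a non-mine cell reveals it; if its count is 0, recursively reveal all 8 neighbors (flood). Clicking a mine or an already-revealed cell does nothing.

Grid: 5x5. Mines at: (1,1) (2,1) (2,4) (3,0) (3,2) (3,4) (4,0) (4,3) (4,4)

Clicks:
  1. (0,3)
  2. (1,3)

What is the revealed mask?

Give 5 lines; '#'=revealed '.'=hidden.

Answer: ..###
..###
.....
.....
.....

Derivation:
Click 1 (0,3) count=0: revealed 6 new [(0,2) (0,3) (0,4) (1,2) (1,3) (1,4)] -> total=6
Click 2 (1,3) count=1: revealed 0 new [(none)] -> total=6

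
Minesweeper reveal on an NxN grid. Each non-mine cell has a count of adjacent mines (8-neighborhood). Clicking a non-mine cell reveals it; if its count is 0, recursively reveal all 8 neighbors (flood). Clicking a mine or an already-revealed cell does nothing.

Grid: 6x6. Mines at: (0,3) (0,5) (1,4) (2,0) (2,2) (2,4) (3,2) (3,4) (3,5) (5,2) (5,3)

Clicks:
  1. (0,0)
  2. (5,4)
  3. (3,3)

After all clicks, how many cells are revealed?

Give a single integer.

Click 1 (0,0) count=0: revealed 6 new [(0,0) (0,1) (0,2) (1,0) (1,1) (1,2)] -> total=6
Click 2 (5,4) count=1: revealed 1 new [(5,4)] -> total=7
Click 3 (3,3) count=4: revealed 1 new [(3,3)] -> total=8

Answer: 8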